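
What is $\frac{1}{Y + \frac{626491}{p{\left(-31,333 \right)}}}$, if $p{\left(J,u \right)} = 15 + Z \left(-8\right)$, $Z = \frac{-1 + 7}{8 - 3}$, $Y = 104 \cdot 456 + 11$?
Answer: $\frac{27}{4413200} \approx 6.118 \cdot 10^{-6}$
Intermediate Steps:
$Y = 47435$ ($Y = 47424 + 11 = 47435$)
$Z = \frac{6}{5} \approx 1.2$
$p{\left(J,u \right)} = \frac{27}{5}$ ($p{\left(J,u \right)} = 15 + \frac{6}{5} \left(-8\right) = 15 - \frac{48}{5} = \frac{27}{5}$)
$\frac{1}{Y + \frac{626491}{p{\left(-31,333 \right)}}} = \frac{1}{47435 + \frac{626491}{\frac{27}{5}}} = \frac{1}{47435 + 626491 \cdot \frac{5}{27}} = \frac{1}{47435 + \frac{3132455}{27}} = \frac{1}{\frac{4413200}{27}} = \frac{27}{4413200}$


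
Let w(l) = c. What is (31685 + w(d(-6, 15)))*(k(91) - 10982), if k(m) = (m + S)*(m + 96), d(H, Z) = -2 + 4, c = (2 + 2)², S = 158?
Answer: 1127953281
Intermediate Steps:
c = 16 (c = 4² = 16)
d(H, Z) = 2
k(m) = (96 + m)*(158 + m) (k(m) = (m + 158)*(m + 96) = (158 + m)*(96 + m) = (96 + m)*(158 + m))
w(l) = 16
(31685 + w(d(-6, 15)))*(k(91) - 10982) = (31685 + 16)*((15168 + 91² + 254*91) - 10982) = 31701*((15168 + 8281 + 23114) - 10982) = 31701*(46563 - 10982) = 31701*35581 = 1127953281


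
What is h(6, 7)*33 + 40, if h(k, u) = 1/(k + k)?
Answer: 171/4 ≈ 42.750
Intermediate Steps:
h(k, u) = 1/(2*k)
h(6, 7)*33 + 40 = ((½)/6)*33 + 40 = ((½)*(⅙))*33 + 40 = (1/12)*33 + 40 = 11/4 + 40 = 171/4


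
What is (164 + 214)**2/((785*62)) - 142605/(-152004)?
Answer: 4776587481/1233005780 ≈ 3.8739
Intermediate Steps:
(164 + 214)**2/((785*62)) - 142605/(-152004) = 378**2/48670 - 142605*(-1/152004) = 142884*(1/48670) + 47535/50668 = 71442/24335 + 47535/50668 = 4776587481/1233005780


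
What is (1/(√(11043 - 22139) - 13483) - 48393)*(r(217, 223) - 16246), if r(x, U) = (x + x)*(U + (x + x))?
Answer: -2365701821496246896/181802385 - 537784*I*√2774/181802385 ≈ -1.3012e+10 - 0.1558*I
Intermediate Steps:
r(x, U) = 2*x*(U + 2*x) (r(x, U) = (2*x)*(U + 2*x) = 2*x*(U + 2*x))
(1/(√(11043 - 22139) - 13483) - 48393)*(r(217, 223) - 16246) = (1/(√(11043 - 22139) - 13483) - 48393)*(2*217*(223 + 2*217) - 16246) = (1/(√(-11096) - 13483) - 48393)*(2*217*(223 + 434) - 16246) = (1/(2*I*√2774 - 13483) - 48393)*(2*217*657 - 16246) = (1/(-13483 + 2*I*√2774) - 48393)*(285138 - 16246) = (-48393 + 1/(-13483 + 2*I*√2774))*268892 = -13012490556 + 268892/(-13483 + 2*I*√2774)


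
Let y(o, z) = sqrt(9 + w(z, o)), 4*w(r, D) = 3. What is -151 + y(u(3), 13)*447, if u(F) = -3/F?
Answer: -151 + 447*sqrt(39)/2 ≈ 1244.8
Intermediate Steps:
w(r, D) = 3/4 (w(r, D) = (1/4)*3 = 3/4)
y(o, z) = sqrt(39)/2 (y(o, z) = sqrt(9 + 3/4) = sqrt(39/4) = sqrt(39)/2)
-151 + y(u(3), 13)*447 = -151 + (sqrt(39)/2)*447 = -151 + 447*sqrt(39)/2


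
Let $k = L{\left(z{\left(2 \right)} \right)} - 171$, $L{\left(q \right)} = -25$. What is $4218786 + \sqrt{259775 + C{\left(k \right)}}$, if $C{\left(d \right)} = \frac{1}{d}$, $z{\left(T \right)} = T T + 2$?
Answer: $4218786 + \frac{\sqrt{50915899}}{14} \approx 4.2193 \cdot 10^{6}$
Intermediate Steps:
$z{\left(T \right)} = 2 + T^{2}$ ($z{\left(T \right)} = T^{2} + 2 = 2 + T^{2}$)
$k = -196$ ($k = -25 - 171 = -196$)
$4218786 + \sqrt{259775 + C{\left(k \right)}} = 4218786 + \sqrt{259775 + \frac{1}{-196}} = 4218786 + \sqrt{259775 - \frac{1}{196}} = 4218786 + \sqrt{\frac{50915899}{196}} = 4218786 + \frac{\sqrt{50915899}}{14}$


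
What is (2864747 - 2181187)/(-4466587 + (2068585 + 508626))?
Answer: -85445/236172 ≈ -0.36179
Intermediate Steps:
(2864747 - 2181187)/(-4466587 + (2068585 + 508626)) = 683560/(-4466587 + 2577211) = 683560/(-1889376) = 683560*(-1/1889376) = -85445/236172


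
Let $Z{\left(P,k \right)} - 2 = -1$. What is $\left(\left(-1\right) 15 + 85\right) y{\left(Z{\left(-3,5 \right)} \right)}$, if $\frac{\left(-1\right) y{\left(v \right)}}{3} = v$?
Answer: $-210$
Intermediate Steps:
$Z{\left(P,k \right)} = 1$ ($Z{\left(P,k \right)} = 2 - 1 = 1$)
$y{\left(v \right)} = - 3 v$
$\left(\left(-1\right) 15 + 85\right) y{\left(Z{\left(-3,5 \right)} \right)} = \left(\left(-1\right) 15 + 85\right) \left(\left(-3\right) 1\right) = \left(-15 + 85\right) \left(-3\right) = 70 \left(-3\right) = -210$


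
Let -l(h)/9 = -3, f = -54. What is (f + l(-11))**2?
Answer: 729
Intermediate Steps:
l(h) = 27 (l(h) = -9*(-3) = 27)
(f + l(-11))**2 = (-54 + 27)**2 = (-27)**2 = 729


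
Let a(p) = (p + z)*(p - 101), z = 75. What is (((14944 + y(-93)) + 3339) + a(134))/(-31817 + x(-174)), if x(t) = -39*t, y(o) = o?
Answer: -25087/25031 ≈ -1.0022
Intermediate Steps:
a(p) = (-101 + p)*(75 + p) (a(p) = (p + 75)*(p - 101) = (75 + p)*(-101 + p) = (-101 + p)*(75 + p))
(((14944 + y(-93)) + 3339) + a(134))/(-31817 + x(-174)) = (((14944 - 93) + 3339) + (-7575 + 134**2 - 26*134))/(-31817 - 39*(-174)) = ((14851 + 3339) + (-7575 + 17956 - 3484))/(-31817 + 6786) = (18190 + 6897)/(-25031) = 25087*(-1/25031) = -25087/25031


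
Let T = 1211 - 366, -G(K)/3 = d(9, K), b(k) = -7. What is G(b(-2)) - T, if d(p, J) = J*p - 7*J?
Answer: -803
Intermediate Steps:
d(p, J) = -7*J + J*p
G(K) = -6*K (G(K) = -3*K*(-7 + 9) = -3*K*2 = -6*K)
T = 845
G(b(-2)) - T = -6*(-7) - 1*845 = 42 - 845 = -803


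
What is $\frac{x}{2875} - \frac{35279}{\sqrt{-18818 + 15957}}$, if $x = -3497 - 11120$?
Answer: $- \frac{14617}{2875} + \frac{35279 i \sqrt{2861}}{2861} \approx -5.0842 + 659.56 i$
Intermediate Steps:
$x = -14617$
$\frac{x}{2875} - \frac{35279}{\sqrt{-18818 + 15957}} = - \frac{14617}{2875} - \frac{35279}{\sqrt{-18818 + 15957}} = \left(-14617\right) \frac{1}{2875} - \frac{35279}{\sqrt{-2861}} = - \frac{14617}{2875} - \frac{35279}{i \sqrt{2861}} = - \frac{14617}{2875} - 35279 \left(- \frac{i \sqrt{2861}}{2861}\right) = - \frac{14617}{2875} + \frac{35279 i \sqrt{2861}}{2861}$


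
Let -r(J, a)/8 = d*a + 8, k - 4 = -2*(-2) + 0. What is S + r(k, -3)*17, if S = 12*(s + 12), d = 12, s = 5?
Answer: 4012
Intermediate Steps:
k = 8 (k = 4 + (-2*(-2) + 0) = 4 + (4 + 0) = 4 + 4 = 8)
S = 204 (S = 12*(5 + 12) = 12*17 = 204)
r(J, a) = -64 - 96*a (r(J, a) = -8*(12*a + 8) = -8*(8 + 12*a) = -64 - 96*a)
S + r(k, -3)*17 = 204 + (-64 - 96*(-3))*17 = 204 + (-64 + 288)*17 = 204 + 224*17 = 204 + 3808 = 4012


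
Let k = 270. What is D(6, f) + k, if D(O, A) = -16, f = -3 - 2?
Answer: 254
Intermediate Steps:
f = -5
D(6, f) + k = -16 + 270 = 254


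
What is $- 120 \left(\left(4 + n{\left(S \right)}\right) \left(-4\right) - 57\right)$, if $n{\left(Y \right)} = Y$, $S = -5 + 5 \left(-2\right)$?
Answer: $1560$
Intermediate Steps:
$S = -15$ ($S = -5 - 10 = -15$)
$- 120 \left(\left(4 + n{\left(S \right)}\right) \left(-4\right) - 57\right) = - 120 \left(\left(4 - 15\right) \left(-4\right) - 57\right) = - 120 \left(\left(-11\right) \left(-4\right) - 57\right) = - 120 \left(44 - 57\right) = \left(-120\right) \left(-13\right) = 1560$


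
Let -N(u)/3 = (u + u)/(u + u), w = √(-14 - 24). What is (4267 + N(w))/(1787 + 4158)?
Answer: 104/145 ≈ 0.71724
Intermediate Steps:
w = I*√38 (w = √(-38) = I*√38 ≈ 6.1644*I)
N(u) = -3 (N(u) = -3*(u + u)/(u + u) = -3*2*u/(2*u) = -3*2*u*1/(2*u) = -3*1 = -3)
(4267 + N(w))/(1787 + 4158) = (4267 - 3)/(1787 + 4158) = 4264/5945 = 4264*(1/5945) = 104/145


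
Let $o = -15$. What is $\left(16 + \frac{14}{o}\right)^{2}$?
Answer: $\frac{51076}{225} \approx 227.0$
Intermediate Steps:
$\left(16 + \frac{14}{o}\right)^{2} = \left(16 + \frac{14}{-15}\right)^{2} = \left(16 + 14 \left(- \frac{1}{15}\right)\right)^{2} = \left(16 - \frac{14}{15}\right)^{2} = \left(\frac{226}{15}\right)^{2} = \frac{51076}{225}$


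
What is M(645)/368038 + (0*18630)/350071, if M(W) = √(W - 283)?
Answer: √362/368038 ≈ 5.1697e-5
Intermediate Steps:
M(W) = √(-283 + W)
M(645)/368038 + (0*18630)/350071 = √(-283 + 645)/368038 + (0*18630)/350071 = √362*(1/368038) + 0*(1/350071) = √362/368038 + 0 = √362/368038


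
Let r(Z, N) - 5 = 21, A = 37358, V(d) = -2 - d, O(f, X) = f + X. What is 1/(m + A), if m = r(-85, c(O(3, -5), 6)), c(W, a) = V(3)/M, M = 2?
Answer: 1/37384 ≈ 2.6749e-5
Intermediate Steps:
O(f, X) = X + f
c(W, a) = -5/2 (c(W, a) = (-2 - 1*3)/2 = (-2 - 3)*(1/2) = -5*1/2 = -5/2)
r(Z, N) = 26 (r(Z, N) = 5 + 21 = 26)
m = 26
1/(m + A) = 1/(26 + 37358) = 1/37384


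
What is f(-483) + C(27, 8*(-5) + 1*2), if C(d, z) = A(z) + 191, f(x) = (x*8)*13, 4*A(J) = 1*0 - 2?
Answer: -100083/2 ≈ -50042.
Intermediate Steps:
A(J) = -½ (A(J) = (1*0 - 2)/4 = (0 - 2)/4 = (¼)*(-2) = -½)
f(x) = 104*x (f(x) = (8*x)*13 = 104*x)
C(d, z) = 381/2 (C(d, z) = -½ + 191 = 381/2)
f(-483) + C(27, 8*(-5) + 1*2) = 104*(-483) + 381/2 = -50232 + 381/2 = -100083/2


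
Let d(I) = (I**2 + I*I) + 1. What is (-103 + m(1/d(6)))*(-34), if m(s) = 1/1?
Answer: 3468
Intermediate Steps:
d(I) = 1 + 2*I**2 (d(I) = (I**2 + I**2) + 1 = 2*I**2 + 1 = 1 + 2*I**2)
m(s) = 1
(-103 + m(1/d(6)))*(-34) = (-103 + 1)*(-34) = -102*(-34) = 3468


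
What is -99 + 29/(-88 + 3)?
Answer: -8444/85 ≈ -99.341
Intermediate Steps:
-99 + 29/(-88 + 3) = -99 + 29/(-85) = -99 + 29*(-1/85) = -99 - 29/85 = -8444/85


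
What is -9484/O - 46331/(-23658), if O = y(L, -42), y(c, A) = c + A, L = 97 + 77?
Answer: -18188065/260238 ≈ -69.890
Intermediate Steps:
L = 174
y(c, A) = A + c
O = 132 (O = -42 + 174 = 132)
-9484/O - 46331/(-23658) = -9484/132 - 46331/(-23658) = -9484*1/132 - 46331*(-1/23658) = -2371/33 + 46331/23658 = -18188065/260238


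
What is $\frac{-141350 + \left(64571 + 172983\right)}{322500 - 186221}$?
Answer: $\frac{96204}{136279} \approx 0.70593$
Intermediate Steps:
$\frac{-141350 + \left(64571 + 172983\right)}{322500 - 186221} = \frac{-141350 + 237554}{136279} = 96204 \cdot \frac{1}{136279} = \frac{96204}{136279}$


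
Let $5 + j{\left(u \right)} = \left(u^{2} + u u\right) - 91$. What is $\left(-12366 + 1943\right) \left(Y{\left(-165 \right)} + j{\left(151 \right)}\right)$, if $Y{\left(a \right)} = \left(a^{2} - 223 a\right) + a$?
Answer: $-1139869703$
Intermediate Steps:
$Y{\left(a \right)} = a^{2} - 222 a$
$j{\left(u \right)} = -96 + 2 u^{2}$ ($j{\left(u \right)} = -5 - \left(91 - u^{2} - u u\right) = -5 + \left(\left(u^{2} + u^{2}\right) - 91\right) = -5 + \left(2 u^{2} - 91\right) = -5 + \left(-91 + 2 u^{2}\right) = -96 + 2 u^{2}$)
$\left(-12366 + 1943\right) \left(Y{\left(-165 \right)} + j{\left(151 \right)}\right) = \left(-12366 + 1943\right) \left(- 165 \left(-222 - 165\right) - \left(96 - 2 \cdot 151^{2}\right)\right) = - 10423 \left(\left(-165\right) \left(-387\right) + \left(-96 + 2 \cdot 22801\right)\right) = - 10423 \left(63855 + \left(-96 + 45602\right)\right) = - 10423 \left(63855 + 45506\right) = \left(-10423\right) 109361 = -1139869703$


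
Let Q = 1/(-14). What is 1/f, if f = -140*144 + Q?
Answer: -14/282241 ≈ -4.9603e-5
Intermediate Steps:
Q = -1/14 ≈ -0.071429
f = -282241/14 (f = -140*144 - 1/14 = -20160 - 1/14 = -282241/14 ≈ -20160.)
1/f = 1/(-282241/14) = -14/282241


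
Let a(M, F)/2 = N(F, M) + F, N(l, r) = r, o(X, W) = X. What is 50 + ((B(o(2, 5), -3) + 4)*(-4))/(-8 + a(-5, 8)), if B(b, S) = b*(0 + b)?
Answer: 66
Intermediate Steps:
a(M, F) = 2*F + 2*M (a(M, F) = 2*(M + F) = 2*(F + M) = 2*F + 2*M)
B(b, S) = b² (B(b, S) = b*b = b²)
50 + ((B(o(2, 5), -3) + 4)*(-4))/(-8 + a(-5, 8)) = 50 + ((2² + 4)*(-4))/(-8 + (2*8 + 2*(-5))) = 50 + ((4 + 4)*(-4))/(-8 + (16 - 10)) = 50 + (8*(-4))/(-8 + 6) = 50 - 32/(-2) = 50 - ½*(-32) = 50 + 16 = 66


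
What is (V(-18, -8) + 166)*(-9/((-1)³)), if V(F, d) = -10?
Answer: 1404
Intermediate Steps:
(V(-18, -8) + 166)*(-9/((-1)³)) = (-10 + 166)*(-9/((-1)³)) = 156*(-9/(-1)) = 156*(-9*(-1)) = 156*9 = 1404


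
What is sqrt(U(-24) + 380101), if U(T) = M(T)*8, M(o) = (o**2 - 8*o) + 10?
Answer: 15*sqrt(1717) ≈ 621.55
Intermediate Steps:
M(o) = 10 + o**2 - 8*o
U(T) = 80 - 64*T + 8*T**2 (U(T) = (10 + T**2 - 8*T)*8 = 80 - 64*T + 8*T**2)
sqrt(U(-24) + 380101) = sqrt((80 - 64*(-24) + 8*(-24)**2) + 380101) = sqrt((80 + 1536 + 8*576) + 380101) = sqrt((80 + 1536 + 4608) + 380101) = sqrt(6224 + 380101) = sqrt(386325) = 15*sqrt(1717)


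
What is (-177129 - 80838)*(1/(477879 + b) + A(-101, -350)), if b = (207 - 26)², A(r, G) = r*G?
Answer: -4656594305165967/510640 ≈ -9.1191e+9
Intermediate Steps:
A(r, G) = G*r
b = 32761 (b = 181² = 32761)
(-177129 - 80838)*(1/(477879 + b) + A(-101, -350)) = (-177129 - 80838)*(1/(477879 + 32761) - 350*(-101)) = -257967*(1/510640 + 35350) = -257967*18051124001/510640 = -4656594305165967/510640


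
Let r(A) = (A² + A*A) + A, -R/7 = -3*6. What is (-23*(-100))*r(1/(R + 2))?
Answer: 37375/2048 ≈ 18.250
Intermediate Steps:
R = 126 (R = -(-21)*6 = -7*(-18) = 126)
r(A) = A + 2*A² (r(A) = (A² + A²) + A = 2*A² + A = A + 2*A²)
(-23*(-100))*r(1/(R + 2)) = (-23*(-100))*((1 + 2/(126 + 2))/(126 + 2)) = 2300*((1 + 2/128)/128) = 2300*((1 + 2*(1/128))/128) = 2300*((1 + 1/64)/128) = 2300*((1/128)*(65/64)) = 2300*(65/8192) = 37375/2048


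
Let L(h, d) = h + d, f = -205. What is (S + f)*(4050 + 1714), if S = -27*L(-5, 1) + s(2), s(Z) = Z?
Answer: -547580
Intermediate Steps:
L(h, d) = d + h
S = 110 (S = -27*(1 - 5) + 2 = -27*(-4) + 2 = 108 + 2 = 110)
(S + f)*(4050 + 1714) = (110 - 205)*(4050 + 1714) = -95*5764 = -547580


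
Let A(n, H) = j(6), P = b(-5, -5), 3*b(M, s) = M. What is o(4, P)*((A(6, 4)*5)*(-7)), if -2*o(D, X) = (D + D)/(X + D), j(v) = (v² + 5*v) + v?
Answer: 4320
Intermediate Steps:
b(M, s) = M/3
P = -5/3 (P = (⅓)*(-5) = -5/3 ≈ -1.6667)
j(v) = v² + 6*v
A(n, H) = 72 (A(n, H) = 6*(6 + 6) = 6*12 = 72)
o(D, X) = -D/(D + X) (o(D, X) = -(D + D)/(2*(X + D)) = -2*D/(2*(D + X)) = -D/(D + X))
o(4, P)*((A(6, 4)*5)*(-7)) = (-1*4/(4 - 5/3))*((72*5)*(-7)) = (-1*4/7/3)*(360*(-7)) = -1*4*3/7*(-2520) = -12/7*(-2520) = 4320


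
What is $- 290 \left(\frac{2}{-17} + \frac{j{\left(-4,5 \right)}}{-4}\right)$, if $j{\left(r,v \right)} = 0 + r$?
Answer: $- \frac{4350}{17} \approx -255.88$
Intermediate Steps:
$j{\left(r,v \right)} = r$
$- 290 \left(\frac{2}{-17} + \frac{j{\left(-4,5 \right)}}{-4}\right) = - 290 \left(\frac{2}{-17} - \frac{4}{-4}\right) = - 290 \left(2 \left(- \frac{1}{17}\right) - -1\right) = - 290 \left(- \frac{2}{17} + 1\right) = \left(-290\right) \frac{15}{17} = - \frac{4350}{17}$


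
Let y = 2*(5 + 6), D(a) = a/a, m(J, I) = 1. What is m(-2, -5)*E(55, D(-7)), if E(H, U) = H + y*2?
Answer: 99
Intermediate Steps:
D(a) = 1
y = 22 (y = 2*11 = 22)
E(H, U) = 44 + H (E(H, U) = H + 22*2 = H + 44 = 44 + H)
m(-2, -5)*E(55, D(-7)) = 1*(44 + 55) = 1*99 = 99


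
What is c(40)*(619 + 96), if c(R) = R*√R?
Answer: 57200*√10 ≈ 1.8088e+5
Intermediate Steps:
c(R) = R^(3/2)
c(40)*(619 + 96) = 40^(3/2)*(619 + 96) = (80*√10)*715 = 57200*√10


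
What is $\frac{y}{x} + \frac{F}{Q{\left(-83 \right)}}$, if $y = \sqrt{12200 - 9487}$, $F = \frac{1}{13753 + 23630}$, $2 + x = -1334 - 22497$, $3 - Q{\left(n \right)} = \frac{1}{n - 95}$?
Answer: $\frac{178}{19999905} - \frac{\sqrt{2713}}{23833} \approx -0.0021766$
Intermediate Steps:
$Q{\left(n \right)} = 3 - \frac{1}{-95 + n}$ ($Q{\left(n \right)} = 3 - \frac{1}{n - 95} = 3 - \frac{1}{-95 + n}$)
$x = -23833$ ($x = -2 - 23831 = -23833$)
$F = \frac{1}{37383} \approx 2.675 \cdot 10^{-5}$
$y = \sqrt{2713} \approx 52.086$
$\frac{y}{x} + \frac{F}{Q{\left(-83 \right)}} = \frac{\sqrt{2713}}{-23833} + \frac{1}{37383 \frac{-286 + 3 \left(-83\right)}{-95 - 83}} = \sqrt{2713} \left(- \frac{1}{23833}\right) + \frac{1}{37383 \frac{-286 - 249}{-178}} = - \frac{\sqrt{2713}}{23833} + \frac{1}{37383 \left(\left(- \frac{1}{178}\right) \left(-535\right)\right)} = - \frac{\sqrt{2713}}{23833} + \frac{1}{37383 \cdot \frac{535}{178}} = - \frac{\sqrt{2713}}{23833} + \frac{1}{37383} \cdot \frac{178}{535} = - \frac{\sqrt{2713}}{23833} + \frac{178}{19999905} = \frac{178}{19999905} - \frac{\sqrt{2713}}{23833}$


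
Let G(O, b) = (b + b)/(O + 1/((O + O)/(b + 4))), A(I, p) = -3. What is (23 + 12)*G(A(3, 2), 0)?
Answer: 0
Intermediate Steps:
G(O, b) = 2*b/(O + (4 + b)/(2*O)) (G(O, b) = (2*b)/(O + 1/((2*O)/(4 + b))) = (2*b)/(O + 1/(2*O/(4 + b))) = (2*b)/(O + (4 + b)/(2*O)) = 2*b/(O + (4 + b)/(2*O)))
(23 + 12)*G(A(3, 2), 0) = (23 + 12)*(4*(-3)*0/(4 + 0 + 2*(-3)²)) = 35*(4*(-3)*0/(4 + 0 + 2*9)) = 35*(4*(-3)*0/(4 + 0 + 18)) = 35*(4*(-3)*0/22) = 35*(4*(-3)*0*(1/22)) = 35*0 = 0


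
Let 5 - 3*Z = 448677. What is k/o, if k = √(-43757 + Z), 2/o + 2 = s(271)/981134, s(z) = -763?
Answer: -280433*I*√1739829/840972 ≈ -439.85*I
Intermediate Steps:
Z = -448672/3 (Z = 5/3 - ⅓*448677 = 5/3 - 149559 = -448672/3 ≈ -1.4956e+5)
o = -280324/280433 (o = 2/(-2 - 763/981134) = 2/(-2 - 763*1/981134) = 2/(-2 - 109/140162) = 2/(-280433/140162) = 2*(-140162/280433) = -280324/280433 ≈ -0.99961)
k = I*√1739829/3 (k = √(-43757 - 448672/3) = √(-579943/3) = I*√1739829/3 ≈ 439.68*I)
k/o = (I*√1739829/3)/(-280324/280433) = (I*√1739829/3)*(-280433/280324) = -280433*I*√1739829/840972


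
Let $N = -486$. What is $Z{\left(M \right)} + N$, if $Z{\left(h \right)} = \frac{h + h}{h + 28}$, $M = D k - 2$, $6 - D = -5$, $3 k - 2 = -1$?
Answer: $- \frac{43244}{89} \approx -485.89$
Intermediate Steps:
$k = \frac{1}{3}$ ($k = \frac{2}{3} + \frac{1}{3} \left(-1\right) = \frac{2}{3} - \frac{1}{3} = \frac{1}{3} \approx 0.33333$)
$D = 11$ ($D = 6 - -5 = 6 + 5 = 11$)
$M = \frac{5}{3}$ ($M = 11 \cdot \frac{1}{3} - 2 = \frac{11}{3} - 2 = \frac{5}{3} \approx 1.6667$)
$Z{\left(h \right)} = \frac{2 h}{28 + h}$
$Z{\left(M \right)} + N = 2 \cdot \frac{5}{3} \frac{1}{28 + \frac{5}{3}} - 486 = 2 \cdot \frac{5}{3} \frac{1}{\frac{89}{3}} - 486 = 2 \cdot \frac{5}{3} \cdot \frac{3}{89} - 486 = \frac{10}{89} - 486 = - \frac{43244}{89}$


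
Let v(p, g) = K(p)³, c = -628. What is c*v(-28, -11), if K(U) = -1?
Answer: 628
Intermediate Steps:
v(p, g) = -1 (v(p, g) = (-1)³ = -1)
c*v(-28, -11) = -628*(-1) = 628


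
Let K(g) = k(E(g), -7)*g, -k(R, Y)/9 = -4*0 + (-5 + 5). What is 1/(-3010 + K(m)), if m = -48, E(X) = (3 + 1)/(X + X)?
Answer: -1/3010 ≈ -0.00033223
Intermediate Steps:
E(X) = 2/X (E(X) = 4/((2*X)) = 4*(1/(2*X)) = 2/X)
k(R, Y) = 0 (k(R, Y) = -9*(-4*0 + (-5 + 5)) = -9*(0 + 0) = -9*0 = 0)
K(g) = 0 (K(g) = 0*g = 0)
1/(-3010 + K(m)) = 1/(-3010 + 0) = 1/(-3010) = -1/3010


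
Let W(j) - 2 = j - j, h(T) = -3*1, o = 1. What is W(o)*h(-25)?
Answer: -6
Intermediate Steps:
h(T) = -3
W(j) = 2 (W(j) = 2 + (j - j) = 2 + 0 = 2)
W(o)*h(-25) = 2*(-3) = -6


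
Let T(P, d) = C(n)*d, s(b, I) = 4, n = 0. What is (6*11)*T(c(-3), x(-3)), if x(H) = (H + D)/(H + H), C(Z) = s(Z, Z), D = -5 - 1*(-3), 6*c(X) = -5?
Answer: 220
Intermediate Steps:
c(X) = -⅚ (c(X) = (⅙)*(-5) = -⅚)
D = -2 (D = -5 + 3 = -2)
C(Z) = 4
x(H) = (-2 + H)/(2*H) (x(H) = (H - 2)/(H + H) = (-2 + H)/((2*H)) = (-2 + H)*(1/(2*H)) = (-2 + H)/(2*H))
T(P, d) = 4*d
(6*11)*T(c(-3), x(-3)) = (6*11)*(4*((½)*(-2 - 3)/(-3))) = 66*(4*((½)*(-⅓)*(-5))) = 66*(4*(⅚)) = 66*(10/3) = 220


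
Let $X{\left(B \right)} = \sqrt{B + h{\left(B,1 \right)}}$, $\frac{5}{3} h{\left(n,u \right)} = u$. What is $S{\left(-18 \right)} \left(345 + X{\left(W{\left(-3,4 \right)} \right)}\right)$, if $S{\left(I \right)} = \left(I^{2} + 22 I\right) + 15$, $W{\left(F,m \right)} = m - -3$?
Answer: $-19665 - \frac{57 \sqrt{190}}{5} \approx -19822.0$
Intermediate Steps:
$h{\left(n,u \right)} = \frac{3 u}{5}$
$W{\left(F,m \right)} = 3 + m$ ($W{\left(F,m \right)} = m + 3 = 3 + m$)
$X{\left(B \right)} = \sqrt{\frac{3}{5} + B}$ ($X{\left(B \right)} = \sqrt{B + \frac{3}{5} \cdot 1} = \sqrt{B + \frac{3}{5}} = \sqrt{\frac{3}{5} + B}$)
$S{\left(I \right)} = 15 + I^{2} + 22 I$
$S{\left(-18 \right)} \left(345 + X{\left(W{\left(-3,4 \right)} \right)}\right) = \left(15 + \left(-18\right)^{2} + 22 \left(-18\right)\right) \left(345 + \frac{\sqrt{15 + 25 \left(3 + 4\right)}}{5}\right) = \left(15 + 324 - 396\right) \left(345 + \frac{\sqrt{15 + 25 \cdot 7}}{5}\right) = - 57 \left(345 + \frac{\sqrt{15 + 175}}{5}\right) = - 57 \left(345 + \frac{\sqrt{190}}{5}\right) = -19665 - \frac{57 \sqrt{190}}{5}$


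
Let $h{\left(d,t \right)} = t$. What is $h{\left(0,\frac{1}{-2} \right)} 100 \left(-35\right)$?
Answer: $1750$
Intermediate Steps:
$h{\left(0,\frac{1}{-2} \right)} 100 \left(-35\right) = \frac{1}{-2} \cdot 100 \left(-35\right) = \left(- \frac{1}{2}\right) 100 \left(-35\right) = \left(-50\right) \left(-35\right) = 1750$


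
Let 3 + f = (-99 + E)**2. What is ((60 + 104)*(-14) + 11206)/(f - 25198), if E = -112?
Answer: 297/644 ≈ 0.46118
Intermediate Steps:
f = 44518 (f = -3 + (-99 - 112)**2 = -3 + (-211)**2 = -3 + 44521 = 44518)
((60 + 104)*(-14) + 11206)/(f - 25198) = ((60 + 104)*(-14) + 11206)/(44518 - 25198) = (164*(-14) + 11206)/19320 = (-2296 + 11206)*(1/19320) = 8910*(1/19320) = 297/644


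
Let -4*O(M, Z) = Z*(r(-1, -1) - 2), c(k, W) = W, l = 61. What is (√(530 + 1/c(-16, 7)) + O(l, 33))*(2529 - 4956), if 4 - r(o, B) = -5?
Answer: 560637/4 - 2427*√25977/7 ≈ 84278.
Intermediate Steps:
r(o, B) = 9 (r(o, B) = 4 - 1*(-5) = 4 + 5 = 9)
O(M, Z) = -7*Z/4 (O(M, Z) = -Z*(9 - 2)/4 = -Z*7/4 = -7*Z/4)
(√(530 + 1/c(-16, 7)) + O(l, 33))*(2529 - 4956) = (√(530 + 1/7) - 7/4*33)*(2529 - 4956) = (√(530 + ⅐) - 231/4)*(-2427) = (√(3711/7) - 231/4)*(-2427) = (√25977/7 - 231/4)*(-2427) = (-231/4 + √25977/7)*(-2427) = 560637/4 - 2427*√25977/7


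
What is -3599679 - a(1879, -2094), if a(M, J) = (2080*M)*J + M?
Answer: 8180420522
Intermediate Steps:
a(M, J) = M + 2080*J*M (a(M, J) = 2080*J*M + M = M + 2080*J*M)
-3599679 - a(1879, -2094) = -3599679 - 1879*(1 + 2080*(-2094)) = -3599679 - 1879*(1 - 4355520) = -3599679 - 1879*(-4355519) = -3599679 - 1*(-8184020201) = -3599679 + 8184020201 = 8180420522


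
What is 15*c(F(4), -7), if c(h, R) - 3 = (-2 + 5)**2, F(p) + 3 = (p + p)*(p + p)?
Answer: 180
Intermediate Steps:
F(p) = -3 + 4*p**2 (F(p) = -3 + (p + p)*(p + p) = -3 + (2*p)*(2*p) = -3 + 4*p**2)
c(h, R) = 12 (c(h, R) = 3 + (-2 + 5)**2 = 3 + 3**2 = 3 + 9 = 12)
15*c(F(4), -7) = 15*12 = 180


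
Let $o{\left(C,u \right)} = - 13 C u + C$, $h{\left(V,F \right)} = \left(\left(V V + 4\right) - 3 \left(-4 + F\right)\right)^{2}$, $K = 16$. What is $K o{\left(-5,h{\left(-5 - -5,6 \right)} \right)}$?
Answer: $4080$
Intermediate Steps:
$h{\left(V,F \right)} = \left(16 + V^{2} - 3 F\right)^{2}$ ($h{\left(V,F \right)} = \left(\left(V^{2} + 4\right) - \left(-12 + 3 F\right)\right)^{2} = \left(\left(4 + V^{2}\right) - \left(-12 + 3 F\right)\right)^{2} = \left(16 + V^{2} - 3 F\right)^{2}$)
$o{\left(C,u \right)} = C - 13 C u$ ($o{\left(C,u \right)} = - 13 C u + C = C - 13 C u$)
$K o{\left(-5,h{\left(-5 - -5,6 \right)} \right)} = 16 \left(- 5 \left(1 - 13 \left(16 + \left(-5 - -5\right)^{2} - 18\right)^{2}\right)\right) = 16 \left(- 5 \left(1 - 13 \left(16 + \left(-5 + 5\right)^{2} - 18\right)^{2}\right)\right) = 16 \left(- 5 \left(1 - 13 \left(16 + 0^{2} - 18\right)^{2}\right)\right) = 16 \left(- 5 \left(1 - 13 \left(16 + 0 - 18\right)^{2}\right)\right) = 16 \left(- 5 \left(1 - 13 \left(-2\right)^{2}\right)\right) = 16 \left(- 5 \left(1 - 52\right)\right) = 16 \left(\left(-5\right) \left(-51\right)\right) = 16 \cdot 255 = 4080$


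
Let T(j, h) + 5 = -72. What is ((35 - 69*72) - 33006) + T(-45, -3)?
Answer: -38016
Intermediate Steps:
T(j, h) = -77 (T(j, h) = -5 - 72 = -77)
((35 - 69*72) - 33006) + T(-45, -3) = ((35 - 69*72) - 33006) - 77 = ((35 - 4968) - 33006) - 77 = (-4933 - 33006) - 77 = -37939 - 77 = -38016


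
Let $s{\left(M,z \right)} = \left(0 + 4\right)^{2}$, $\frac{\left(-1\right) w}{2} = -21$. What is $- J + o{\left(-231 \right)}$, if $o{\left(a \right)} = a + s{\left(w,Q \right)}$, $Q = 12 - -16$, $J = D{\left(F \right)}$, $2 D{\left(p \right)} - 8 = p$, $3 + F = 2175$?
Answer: $-1305$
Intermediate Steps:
$w = 42$ ($w = \left(-2\right) \left(-21\right) = 42$)
$F = 2172$ ($F = -3 + 2175 = 2172$)
$D{\left(p \right)} = 4 + \frac{p}{2}$
$J = 1090$ ($J = 4 + \frac{1}{2} \cdot 2172 = 4 + 1086 = 1090$)
$Q = 28$ ($Q = 12 + 16 = 28$)
$s{\left(M,z \right)} = 16$ ($s{\left(M,z \right)} = 4^{2} = 16$)
$o{\left(a \right)} = 16 + a$ ($o{\left(a \right)} = a + 16 = 16 + a$)
$- J + o{\left(-231 \right)} = \left(-1\right) 1090 + \left(16 - 231\right) = -1090 - 215 = -1305$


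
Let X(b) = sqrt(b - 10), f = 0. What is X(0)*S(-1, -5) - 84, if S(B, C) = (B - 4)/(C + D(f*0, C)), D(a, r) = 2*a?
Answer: -84 + I*sqrt(10) ≈ -84.0 + 3.1623*I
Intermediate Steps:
X(b) = sqrt(-10 + b)
S(B, C) = (-4 + B)/C (S(B, C) = (B - 4)/(C + 2*(0*0)) = (-4 + B)/(C + 2*0) = (-4 + B)/(C + 0) = (-4 + B)/C)
X(0)*S(-1, -5) - 84 = sqrt(-10 + 0)*((-4 - 1)/(-5)) - 84 = sqrt(-10)*(-1/5*(-5)) - 84 = (I*sqrt(10))*1 - 84 = I*sqrt(10) - 84 = -84 + I*sqrt(10)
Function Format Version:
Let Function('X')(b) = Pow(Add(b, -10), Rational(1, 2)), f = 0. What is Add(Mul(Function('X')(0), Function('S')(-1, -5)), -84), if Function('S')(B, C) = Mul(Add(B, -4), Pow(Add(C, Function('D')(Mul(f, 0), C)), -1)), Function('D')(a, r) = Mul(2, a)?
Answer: Add(-84, Mul(I, Pow(10, Rational(1, 2)))) ≈ Add(-84.000, Mul(3.1623, I))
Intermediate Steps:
Function('X')(b) = Pow(Add(-10, b), Rational(1, 2))
Function('S')(B, C) = Mul(Pow(C, -1), Add(-4, B)) (Function('S')(B, C) = Mul(Add(B, -4), Pow(Add(C, Mul(2, Mul(0, 0))), -1)) = Mul(Add(-4, B), Pow(Add(C, Mul(2, 0)), -1)) = Mul(Add(-4, B), Pow(Add(C, 0), -1)) = Mul(Add(-4, B), Pow(C, -1)) = Mul(Pow(C, -1), Add(-4, B)))
Add(Mul(Function('X')(0), Function('S')(-1, -5)), -84) = Add(Mul(Pow(Add(-10, 0), Rational(1, 2)), Mul(Pow(-5, -1), Add(-4, -1))), -84) = Add(Mul(Pow(-10, Rational(1, 2)), Mul(Rational(-1, 5), -5)), -84) = Add(Mul(Mul(I, Pow(10, Rational(1, 2))), 1), -84) = Add(Mul(I, Pow(10, Rational(1, 2))), -84) = Add(-84, Mul(I, Pow(10, Rational(1, 2))))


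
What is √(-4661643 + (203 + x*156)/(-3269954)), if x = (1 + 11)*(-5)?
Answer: I*√49845080005940947810/3269954 ≈ 2159.1*I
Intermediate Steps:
x = -60 (x = 12*(-5) = -60)
√(-4661643 + (203 + x*156)/(-3269954)) = √(-4661643 + (203 - 60*156)/(-3269954)) = √(-4661643 + (203 - 9360)*(-1/3269954)) = √(-4661643 - 9157*(-1/3269954)) = √(-4661643 + 9157/3269954) = √(-15243358165265/3269954) = I*√49845080005940947810/3269954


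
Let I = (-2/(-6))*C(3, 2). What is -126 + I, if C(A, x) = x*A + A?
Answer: -123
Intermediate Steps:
C(A, x) = A + A*x (C(A, x) = A*x + A = A + A*x)
I = 3 (I = (-2/(-6))*(3*(1 + 2)) = (-2*(-⅙))*(3*3) = (⅓)*9 = 3)
-126 + I = -126 + 3 = -123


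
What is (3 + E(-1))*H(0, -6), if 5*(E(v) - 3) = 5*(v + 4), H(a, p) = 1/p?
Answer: -3/2 ≈ -1.5000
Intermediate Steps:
E(v) = 7 + v (E(v) = 3 + (5*(v + 4))/5 = 3 + (5*(4 + v))/5 = 3 + (20 + 5*v)/5 = 3 + (4 + v) = 7 + v)
(3 + E(-1))*H(0, -6) = (3 + (7 - 1))/(-6) = (3 + 6)*(-⅙) = 9*(-⅙) = -3/2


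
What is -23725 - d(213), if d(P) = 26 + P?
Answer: -23964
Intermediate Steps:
-23725 - d(213) = -23725 - (26 + 213) = -23725 - 1*239 = -23725 - 239 = -23964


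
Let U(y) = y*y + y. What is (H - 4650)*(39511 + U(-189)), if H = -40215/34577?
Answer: -12068660275395/34577 ≈ -3.4904e+8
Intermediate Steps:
U(y) = y + y**2 (U(y) = y**2 + y = y + y**2)
H = -40215/34577 (H = -40215*1/34577 = -40215/34577 ≈ -1.1631)
(H - 4650)*(39511 + U(-189)) = (-40215/34577 - 4650)*(39511 - 189*(1 - 189)) = -160823265*(39511 - 189*(-188))/34577 = -160823265*(39511 + 35532)/34577 = -160823265/34577*75043 = -12068660275395/34577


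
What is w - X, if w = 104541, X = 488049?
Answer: -383508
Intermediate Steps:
w - X = 104541 - 1*488049 = 104541 - 488049 = -383508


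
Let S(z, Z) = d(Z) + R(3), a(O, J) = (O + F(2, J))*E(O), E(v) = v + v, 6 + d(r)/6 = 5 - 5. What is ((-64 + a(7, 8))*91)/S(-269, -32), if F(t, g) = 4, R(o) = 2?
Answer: -4095/17 ≈ -240.88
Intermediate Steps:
d(r) = -36 (d(r) = -36 + 6*(5 - 5) = -36 + 6*0 = -36 + 0 = -36)
E(v) = 2*v
a(O, J) = 2*O*(4 + O) (a(O, J) = (O + 4)*(2*O) = (4 + O)*(2*O) = 2*O*(4 + O))
S(z, Z) = -34 (S(z, Z) = -36 + 2 = -34)
((-64 + a(7, 8))*91)/S(-269, -32) = ((-64 + 2*7*(4 + 7))*91)/(-34) = ((-64 + 2*7*11)*91)*(-1/34) = ((-64 + 154)*91)*(-1/34) = (90*91)*(-1/34) = 8190*(-1/34) = -4095/17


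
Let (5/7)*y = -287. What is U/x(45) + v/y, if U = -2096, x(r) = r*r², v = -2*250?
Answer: 223601636/183070125 ≈ 1.2214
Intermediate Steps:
y = -2009/5 (y = (7/5)*(-287) = -2009/5 ≈ -401.80)
v = -500
x(r) = r³
U/x(45) + v/y = -2096/(45³) - 500/(-2009/5) = -2096/91125 - 500*(-5/2009) = -2096*1/91125 + 2500/2009 = -2096/91125 + 2500/2009 = 223601636/183070125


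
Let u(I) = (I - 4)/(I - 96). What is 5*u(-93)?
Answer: 485/189 ≈ 2.5661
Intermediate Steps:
u(I) = (-4 + I)/(-96 + I)
5*u(-93) = 5*((-4 - 93)/(-96 - 93)) = 5*(-97/(-189)) = 5*(-1/189*(-97)) = 5*(97/189) = 485/189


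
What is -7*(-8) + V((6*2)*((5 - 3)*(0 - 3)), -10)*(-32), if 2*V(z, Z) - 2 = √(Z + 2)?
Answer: 24 - 32*I*√2 ≈ 24.0 - 45.255*I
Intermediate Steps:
V(z, Z) = 1 + √(2 + Z)/2 (V(z, Z) = 1 + √(Z + 2)/2 = 1 + √(2 + Z)/2)
-7*(-8) + V((6*2)*((5 - 3)*(0 - 3)), -10)*(-32) = -7*(-8) + (1 + √(2 - 10)/2)*(-32) = 56 + (1 + √(-8)/2)*(-32) = 56 + (1 + (2*I*√2)/2)*(-32) = 56 + (1 + I*√2)*(-32) = 56 + (-32 - 32*I*√2) = 24 - 32*I*√2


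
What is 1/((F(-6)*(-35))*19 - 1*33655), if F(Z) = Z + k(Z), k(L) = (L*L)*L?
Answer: 1/113975 ≈ 8.7739e-6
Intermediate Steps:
k(L) = L**3 (k(L) = L**2*L = L**3)
F(Z) = Z + Z**3
1/((F(-6)*(-35))*19 - 1*33655) = 1/(((-6 + (-6)**3)*(-35))*19 - 1*33655) = 1/(((-6 - 216)*(-35))*19 - 33655) = 1/(-222*(-35)*19 - 33655) = 1/(7770*19 - 33655) = 1/(147630 - 33655) = 1/113975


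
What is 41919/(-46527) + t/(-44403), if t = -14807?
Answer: -390801356/688646127 ≈ -0.56749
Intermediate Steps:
41919/(-46527) + t/(-44403) = 41919/(-46527) - 14807/(-44403) = 41919*(-1/46527) - 14807*(-1/44403) = -13973/15509 + 14807/44403 = -390801356/688646127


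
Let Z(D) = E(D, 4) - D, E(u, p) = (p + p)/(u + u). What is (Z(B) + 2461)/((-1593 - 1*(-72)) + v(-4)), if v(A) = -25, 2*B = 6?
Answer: -3689/2319 ≈ -1.5908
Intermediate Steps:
E(u, p) = p/u (E(u, p) = (2*p)/((2*u)) = (2*p)*(1/(2*u)) = p/u)
B = 3 (B = (½)*6 = 3)
Z(D) = -D + 4/D (Z(D) = 4/D - D = -D + 4/D)
(Z(B) + 2461)/((-1593 - 1*(-72)) + v(-4)) = ((-1*3 + 4/3) + 2461)/((-1593 - 1*(-72)) - 25) = ((-3 + 4*(⅓)) + 2461)/((-1593 + 72) - 25) = ((-3 + 4/3) + 2461)/(-1521 - 25) = (-5/3 + 2461)/(-1546) = (7378/3)*(-1/1546) = -3689/2319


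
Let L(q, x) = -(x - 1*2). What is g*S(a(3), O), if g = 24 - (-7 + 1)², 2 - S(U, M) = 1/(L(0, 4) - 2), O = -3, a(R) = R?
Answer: -27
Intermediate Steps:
L(q, x) = 2 - x (L(q, x) = -(x - 2) = -(-2 + x) = 2 - x)
S(U, M) = 9/4 (S(U, M) = 2 - 1/((2 - 1*4) - 2) = 2 - 1/((2 - 4) - 2) = 2 - 1/(-2 - 2) = 2 - 1/(-4) = 2 - 1*(-¼) = 2 + ¼ = 9/4)
g = -12 (g = 24 - 1*(-6)² = 24 - 1*36 = 24 - 36 = -12)
g*S(a(3), O) = -12*9/4 = -27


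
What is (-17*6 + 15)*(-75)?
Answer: 6525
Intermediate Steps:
(-17*6 + 15)*(-75) = (-102 + 15)*(-75) = -87*(-75) = 6525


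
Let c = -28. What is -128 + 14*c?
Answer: -520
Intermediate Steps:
-128 + 14*c = -128 + 14*(-28) = -128 - 392 = -520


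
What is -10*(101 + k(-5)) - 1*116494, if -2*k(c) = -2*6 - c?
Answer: -117539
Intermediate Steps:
k(c) = 6 + c/2 (k(c) = -(-2*6 - c)/2 = -(-12 - c)/2 = 6 + c/2)
-10*(101 + k(-5)) - 1*116494 = -10*(101 + (6 + (½)*(-5))) - 1*116494 = -10*(101 + (6 - 5/2)) - 116494 = -10*(101 + 7/2) - 116494 = -10*209/2 - 116494 = -1045 - 116494 = -117539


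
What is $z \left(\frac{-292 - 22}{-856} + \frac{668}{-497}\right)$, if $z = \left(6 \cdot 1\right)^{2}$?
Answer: $- \frac{1870875}{53179} \approx -35.181$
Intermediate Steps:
$z = 36$ ($z = 6^{2} = 36$)
$z \left(\frac{-292 - 22}{-856} + \frac{668}{-497}\right) = 36 \left(\frac{-292 - 22}{-856} + \frac{668}{-497}\right) = 36 \left(\left(-292 - 22\right) \left(- \frac{1}{856}\right) + 668 \left(- \frac{1}{497}\right)\right) = 36 \left(\left(-314\right) \left(- \frac{1}{856}\right) - \frac{668}{497}\right) = 36 \left(\frac{157}{428} - \frac{668}{497}\right) = 36 \left(- \frac{207875}{212716}\right) = - \frac{1870875}{53179}$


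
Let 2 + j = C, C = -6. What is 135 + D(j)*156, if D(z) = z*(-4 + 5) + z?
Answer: -2361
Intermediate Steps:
j = -8 (j = -2 - 6 = -8)
D(z) = 2*z (D(z) = z*1 + z = z + z = 2*z)
135 + D(j)*156 = 135 + (2*(-8))*156 = 135 - 16*156 = 135 - 2496 = -2361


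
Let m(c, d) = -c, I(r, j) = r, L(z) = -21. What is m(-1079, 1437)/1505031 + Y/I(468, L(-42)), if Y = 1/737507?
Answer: 124140629945/173155460043852 ≈ 0.00071693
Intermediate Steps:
Y = 1/737507 ≈ 1.3559e-6
m(-1079, 1437)/1505031 + Y/I(468, L(-42)) = -1*(-1079)/1505031 + (1/737507)/468 = 1079*(1/1505031) + (1/737507)*(1/468) = 1079/1505031 + 1/345153276 = 124140629945/173155460043852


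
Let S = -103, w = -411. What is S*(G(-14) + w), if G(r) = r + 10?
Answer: 42745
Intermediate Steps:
G(r) = 10 + r
S*(G(-14) + w) = -103*((10 - 14) - 411) = -103*(-4 - 411) = -103*(-415) = 42745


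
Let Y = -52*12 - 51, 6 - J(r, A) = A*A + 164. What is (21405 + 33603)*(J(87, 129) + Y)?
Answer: -961209792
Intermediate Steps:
J(r, A) = -158 - A² (J(r, A) = 6 - (A*A + 164) = 6 - (A² + 164) = 6 - (164 + A²) = 6 + (-164 - A²) = -158 - A²)
Y = -675 (Y = -624 - 51 = -675)
(21405 + 33603)*(J(87, 129) + Y) = (21405 + 33603)*((-158 - 1*129²) - 675) = 55008*((-158 - 1*16641) - 675) = 55008*((-158 - 16641) - 675) = 55008*(-16799 - 675) = 55008*(-17474) = -961209792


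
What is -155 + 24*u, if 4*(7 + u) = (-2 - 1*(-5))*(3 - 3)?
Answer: -323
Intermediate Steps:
u = -7 (u = -7 + ((-2 - 1*(-5))*(3 - 3))/4 = -7 + ((-2 + 5)*0)/4 = -7 + (3*0)/4 = -7 + (1/4)*0 = -7 + 0 = -7)
-155 + 24*u = -155 + 24*(-7) = -155 - 168 = -323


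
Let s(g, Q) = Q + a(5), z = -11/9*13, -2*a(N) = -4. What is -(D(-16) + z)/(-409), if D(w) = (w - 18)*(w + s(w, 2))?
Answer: 3529/3681 ≈ 0.95871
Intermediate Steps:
a(N) = 2 (a(N) = -½*(-4) = 2)
z = -143/9 (z = -11*⅑*13 = -11/9*13 = -143/9 ≈ -15.889)
s(g, Q) = 2 + Q (s(g, Q) = Q + 2 = 2 + Q)
D(w) = (-18 + w)*(4 + w) (D(w) = (w - 18)*(w + (2 + 2)) = (-18 + w)*(w + 4) = (-18 + w)*(4 + w))
-(D(-16) + z)/(-409) = -((-72 + (-16)² - 14*(-16)) - 143/9)/(-409) = -((-72 + 256 + 224) - 143/9)*(-1)/409 = -(408 - 143/9)*(-1)/409 = -3529*(-1)/(9*409) = -1*(-3529/3681) = 3529/3681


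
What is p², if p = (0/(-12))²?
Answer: 0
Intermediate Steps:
p = 0 (p = (0*(-1/12))² = 0² = 0)
p² = 0² = 0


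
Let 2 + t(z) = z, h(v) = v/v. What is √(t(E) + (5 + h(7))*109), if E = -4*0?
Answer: 2*√163 ≈ 25.534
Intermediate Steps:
h(v) = 1
E = 0
t(z) = -2 + z
√(t(E) + (5 + h(7))*109) = √((-2 + 0) + (5 + 1)*109) = √(-2 + 6*109) = √(-2 + 654) = √652 = 2*√163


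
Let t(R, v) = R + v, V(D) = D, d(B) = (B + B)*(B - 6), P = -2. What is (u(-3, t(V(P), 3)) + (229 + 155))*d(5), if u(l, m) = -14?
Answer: -3700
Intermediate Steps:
d(B) = 2*B*(-6 + B) (d(B) = (2*B)*(-6 + B) = 2*B*(-6 + B))
(u(-3, t(V(P), 3)) + (229 + 155))*d(5) = (-14 + (229 + 155))*(2*5*(-6 + 5)) = (-14 + 384)*(2*5*(-1)) = 370*(-10) = -3700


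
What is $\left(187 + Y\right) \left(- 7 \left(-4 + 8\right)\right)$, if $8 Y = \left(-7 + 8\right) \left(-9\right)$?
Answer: $- \frac{10409}{2} \approx -5204.5$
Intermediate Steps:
$Y = - \frac{9}{8}$ ($Y = \frac{\left(-7 + 8\right) \left(-9\right)}{8} = \frac{1 \left(-9\right)}{8} = \frac{1}{8} \left(-9\right) = - \frac{9}{8} \approx -1.125$)
$\left(187 + Y\right) \left(- 7 \left(-4 + 8\right)\right) = \left(187 - \frac{9}{8}\right) \left(- 7 \left(-4 + 8\right)\right) = \frac{1487 \left(\left(-7\right) 4\right)}{8} = \frac{1487}{8} \left(-28\right) = - \frac{10409}{2}$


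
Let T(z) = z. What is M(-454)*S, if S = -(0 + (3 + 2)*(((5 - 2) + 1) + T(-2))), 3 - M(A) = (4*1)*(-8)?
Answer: -350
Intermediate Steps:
M(A) = 35 (M(A) = 3 - 4*1*(-8) = 3 - 4*(-8) = 3 - 1*(-32) = 3 + 32 = 35)
S = -10 (S = -(0 + (3 + 2)*(((5 - 2) + 1) - 2)) = -(0 + 5*((3 + 1) - 2)) = -(0 + 5*(4 - 2)) = -(0 + 5*2) = -(0 + 10) = -1*10 = -10)
M(-454)*S = 35*(-10) = -350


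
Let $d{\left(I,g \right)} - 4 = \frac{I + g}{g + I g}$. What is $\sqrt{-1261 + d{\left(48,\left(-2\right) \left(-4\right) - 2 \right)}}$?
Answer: $\frac{4 i \sqrt{3849}}{7} \approx 35.452 i$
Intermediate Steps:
$d{\left(I,g \right)} = 4 + \frac{I + g}{g + I g}$
$\sqrt{-1261 + d{\left(48,\left(-2\right) \left(-4\right) - 2 \right)}} = \sqrt{-1261 + \frac{48 + 5 \left(\left(-2\right) \left(-4\right) - 2\right) + 4 \cdot 48 \left(\left(-2\right) \left(-4\right) - 2\right)}{\left(\left(-2\right) \left(-4\right) - 2\right) \left(1 + 48\right)}} = \sqrt{-1261 + \frac{48 + 5 \left(8 - 2\right) + 4 \cdot 48 \left(8 - 2\right)}{\left(8 - 2\right) 49}} = \sqrt{-1261 + \frac{1}{6} \cdot \frac{1}{49} \left(48 + 5 \cdot 6 + 4 \cdot 48 \cdot 6\right)} = \sqrt{-1261 + \frac{1}{6} \cdot \frac{1}{49} \left(48 + 30 + 1152\right)} = \sqrt{-1261 + \frac{1}{6} \cdot \frac{1}{49} \cdot 1230} = \sqrt{-1261 + \frac{205}{49}} = \sqrt{- \frac{61584}{49}} = \frac{4 i \sqrt{3849}}{7}$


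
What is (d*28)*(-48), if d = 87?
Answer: -116928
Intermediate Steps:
(d*28)*(-48) = (87*28)*(-48) = 2436*(-48) = -116928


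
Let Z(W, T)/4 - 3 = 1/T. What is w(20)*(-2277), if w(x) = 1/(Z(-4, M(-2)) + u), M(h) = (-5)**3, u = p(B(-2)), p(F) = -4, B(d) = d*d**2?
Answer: -94875/332 ≈ -285.77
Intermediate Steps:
B(d) = d**3
u = -4
M(h) = -125
Z(W, T) = 12 + 4/T
w(x) = 125/996 (w(x) = 1/((12 + 4/(-125)) - 4) = 1/((12 + 4*(-1/125)) - 4) = 1/((12 - 4/125) - 4) = 1/(1496/125 - 4) = 1/(996/125) = 125/996)
w(20)*(-2277) = (125/996)*(-2277) = -94875/332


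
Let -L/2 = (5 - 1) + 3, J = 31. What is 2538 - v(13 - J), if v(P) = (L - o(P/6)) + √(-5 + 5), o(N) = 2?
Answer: 2554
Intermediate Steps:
L = -14 (L = -2*((5 - 1) + 3) = -2*(4 + 3) = -2*7 = -14)
v(P) = -16 (v(P) = (-14 - 1*2) + √(-5 + 5) = (-14 - 2) + √0 = -16 + 0 = -16)
2538 - v(13 - J) = 2538 - 1*(-16) = 2538 + 16 = 2554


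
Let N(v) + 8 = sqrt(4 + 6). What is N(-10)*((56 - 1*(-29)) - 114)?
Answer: 232 - 29*sqrt(10) ≈ 140.29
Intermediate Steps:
N(v) = -8 + sqrt(10) (N(v) = -8 + sqrt(4 + 6) = -8 + sqrt(10))
N(-10)*((56 - 1*(-29)) - 114) = (-8 + sqrt(10))*((56 - 1*(-29)) - 114) = (-8 + sqrt(10))*((56 + 29) - 114) = (-8 + sqrt(10))*(85 - 114) = (-8 + sqrt(10))*(-29) = 232 - 29*sqrt(10)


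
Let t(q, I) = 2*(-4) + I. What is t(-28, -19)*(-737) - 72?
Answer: 19827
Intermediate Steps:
t(q, I) = -8 + I
t(-28, -19)*(-737) - 72 = (-8 - 19)*(-737) - 72 = -27*(-737) - 72 = 19899 - 72 = 19827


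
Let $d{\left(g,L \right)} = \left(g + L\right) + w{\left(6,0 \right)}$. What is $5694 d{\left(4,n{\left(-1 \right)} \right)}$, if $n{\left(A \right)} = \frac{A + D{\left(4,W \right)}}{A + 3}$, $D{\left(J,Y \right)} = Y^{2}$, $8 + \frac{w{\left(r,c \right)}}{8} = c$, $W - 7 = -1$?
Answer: $-241995$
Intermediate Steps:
$W = 6$ ($W = 7 - 1 = 6$)
$w{\left(r,c \right)} = -64 + 8 c$
$n{\left(A \right)} = \frac{36 + A}{3 + A}$ ($n{\left(A \right)} = \frac{A + 6^{2}}{A + 3} = \frac{A + 36}{3 + A} = \frac{36 + A}{3 + A}$)
$d{\left(g,L \right)} = -64 + L + g$ ($d{\left(g,L \right)} = \left(g + L\right) + \left(-64 + 8 \cdot 0\right) = \left(L + g\right) + \left(-64 + 0\right) = \left(L + g\right) - 64 = -64 + L + g$)
$5694 d{\left(4,n{\left(-1 \right)} \right)} = 5694 \left(-64 + \frac{36 - 1}{3 - 1} + 4\right) = 5694 \left(-64 + \frac{1}{2} \cdot 35 + 4\right) = 5694 \left(-64 + \frac{35}{2} + 4\right) = 5694 \left(- \frac{85}{2}\right) = -241995$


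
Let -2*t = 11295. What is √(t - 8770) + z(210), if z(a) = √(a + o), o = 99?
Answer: √309 + I*√57670/2 ≈ 17.578 + 120.07*I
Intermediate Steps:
z(a) = √(99 + a) (z(a) = √(a + 99) = √(99 + a))
t = -11295/2 (t = -½*11295 = -11295/2 ≈ -5647.5)
√(t - 8770) + z(210) = √(-11295/2 - 8770) + √(99 + 210) = √(-28835/2) + √309 = I*√57670/2 + √309 = √309 + I*√57670/2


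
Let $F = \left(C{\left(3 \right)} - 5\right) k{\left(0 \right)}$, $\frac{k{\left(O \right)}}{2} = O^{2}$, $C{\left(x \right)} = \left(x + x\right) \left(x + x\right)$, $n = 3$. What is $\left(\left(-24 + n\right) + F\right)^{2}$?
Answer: $441$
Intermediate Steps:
$C{\left(x \right)} = 4 x^{2}$ ($C{\left(x \right)} = 2 x 2 x = 4 x^{2}$)
$k{\left(O \right)} = 2 O^{2}$
$F = 0$ ($F = \left(4 \cdot 3^{2} - 5\right) 2 \cdot 0^{2} = \left(4 \cdot 9 - 5\right) 2 \cdot 0 = \left(36 - 5\right) 0 = 31 \cdot 0 = 0$)
$\left(\left(-24 + n\right) + F\right)^{2} = \left(\left(-24 + 3\right) + 0\right)^{2} = \left(-21 + 0\right)^{2} = \left(-21\right)^{2} = 441$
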